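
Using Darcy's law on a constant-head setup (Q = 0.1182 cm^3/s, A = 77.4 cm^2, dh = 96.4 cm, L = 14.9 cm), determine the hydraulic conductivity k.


Result: 0.000236 cm/s

Derivation:
Compute hydraulic gradient:
i = dh / L = 96.4 / 14.9 = 6.4698
Then apply Darcy's law:
k = Q / (A * i)
k = 0.1182 / (77.4 * 6.4698)
k = 0.1182 / 500.762
k = 0.000236 cm/s


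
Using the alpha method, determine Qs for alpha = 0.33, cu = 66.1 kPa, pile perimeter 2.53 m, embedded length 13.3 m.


Using Qs = alpha * cu * perimeter * L
Qs = 0.33 * 66.1 * 2.53 * 13.3
Qs = 733.99 kN


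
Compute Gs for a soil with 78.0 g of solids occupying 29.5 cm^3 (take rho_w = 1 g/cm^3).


Using Gs = m_s / (V_s * rho_w)
Since rho_w = 1 g/cm^3:
Gs = 78.0 / 29.5
Gs = 2.644


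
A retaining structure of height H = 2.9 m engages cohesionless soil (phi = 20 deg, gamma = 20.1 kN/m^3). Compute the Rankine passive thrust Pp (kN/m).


Compute passive earth pressure coefficient:
Kp = tan^2(45 + phi/2) = tan^2(55.0) = 2.039607
Compute passive force:
Pp = 0.5 * Kp * gamma * H^2
Pp = 0.5 * 2.039607 * 20.1 * 2.9^2
Pp = 172.39 kN/m


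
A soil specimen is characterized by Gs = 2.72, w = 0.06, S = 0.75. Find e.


Using the relation e = Gs * w / S
e = 2.72 * 0.06 / 0.75
e = 0.2176


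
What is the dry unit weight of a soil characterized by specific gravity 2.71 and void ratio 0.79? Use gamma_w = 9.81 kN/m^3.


Result: 14.852 kN/m^3

Derivation:
Using gamma_d = Gs * gamma_w / (1 + e)
gamma_d = 2.71 * 9.81 / (1 + 0.79)
gamma_d = 2.71 * 9.81 / 1.79
gamma_d = 14.852 kN/m^3


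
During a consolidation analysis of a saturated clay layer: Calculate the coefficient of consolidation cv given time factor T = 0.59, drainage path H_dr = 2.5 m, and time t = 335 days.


Using cv = T * H_dr^2 / t
H_dr^2 = 2.5^2 = 6.25
cv = 0.59 * 6.25 / 335
cv = 0.01101 m^2/day


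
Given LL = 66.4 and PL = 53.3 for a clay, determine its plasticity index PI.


Using PI = LL - PL
PI = 66.4 - 53.3
PI = 13.1


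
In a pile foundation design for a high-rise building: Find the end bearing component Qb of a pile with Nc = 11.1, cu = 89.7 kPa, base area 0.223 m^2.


Result: 222.03 kN

Derivation:
Using Qb = Nc * cu * Ab
Qb = 11.1 * 89.7 * 0.223
Qb = 222.03 kN


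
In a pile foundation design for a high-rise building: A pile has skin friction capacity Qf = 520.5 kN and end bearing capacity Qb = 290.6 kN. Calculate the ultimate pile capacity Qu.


Using Qu = Qf + Qb
Qu = 520.5 + 290.6
Qu = 811.1 kN


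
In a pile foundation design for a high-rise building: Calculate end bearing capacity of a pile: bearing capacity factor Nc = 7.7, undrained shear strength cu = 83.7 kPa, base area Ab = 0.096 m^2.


Using Qb = Nc * cu * Ab
Qb = 7.7 * 83.7 * 0.096
Qb = 61.87 kN


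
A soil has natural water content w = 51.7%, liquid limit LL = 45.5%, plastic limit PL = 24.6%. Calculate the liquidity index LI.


Result: 1.297

Derivation:
First compute the plasticity index:
PI = LL - PL = 45.5 - 24.6 = 20.9
Then compute the liquidity index:
LI = (w - PL) / PI
LI = (51.7 - 24.6) / 20.9
LI = 1.297


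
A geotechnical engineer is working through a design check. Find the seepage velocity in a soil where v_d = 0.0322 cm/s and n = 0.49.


Result: 0.06571 cm/s

Derivation:
Using v_s = v_d / n
v_s = 0.0322 / 0.49
v_s = 0.06571 cm/s


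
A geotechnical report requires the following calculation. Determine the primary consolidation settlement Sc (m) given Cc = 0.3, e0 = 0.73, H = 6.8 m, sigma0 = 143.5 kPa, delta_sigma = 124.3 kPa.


Result: 0.3195 m

Derivation:
Using Sc = Cc * H / (1 + e0) * log10((sigma0 + delta_sigma) / sigma0)
Stress ratio = (143.5 + 124.3) / 143.5 = 1.8662
log10(1.8662) = 0.270959
Cc * H / (1 + e0) = 0.3 * 6.8 / (1 + 0.73) = 1.17919
Sc = 1.17919 * 0.270959
Sc = 0.3195 m


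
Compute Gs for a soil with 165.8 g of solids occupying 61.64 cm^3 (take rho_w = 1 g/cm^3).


Result: 2.69

Derivation:
Using Gs = m_s / (V_s * rho_w)
Since rho_w = 1 g/cm^3:
Gs = 165.8 / 61.64
Gs = 2.69


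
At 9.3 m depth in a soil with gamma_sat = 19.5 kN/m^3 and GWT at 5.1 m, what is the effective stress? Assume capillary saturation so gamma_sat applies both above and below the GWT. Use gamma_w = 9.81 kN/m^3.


Result: 140.15 kPa

Derivation:
Total stress = gamma_sat * depth
sigma = 19.5 * 9.3 = 181.35 kPa
Pore water pressure u = gamma_w * (depth - d_wt)
u = 9.81 * (9.3 - 5.1) = 41.202 kPa
Effective stress = sigma - u
sigma' = 181.35 - 41.202 = 140.15 kPa


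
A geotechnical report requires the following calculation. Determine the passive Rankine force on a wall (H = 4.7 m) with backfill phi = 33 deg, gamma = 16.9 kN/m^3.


Compute passive earth pressure coefficient:
Kp = tan^2(45 + phi/2) = tan^2(61.5) = 3.39212
Compute passive force:
Pp = 0.5 * Kp * gamma * H^2
Pp = 0.5 * 3.39212 * 16.9 * 4.7^2
Pp = 633.17 kN/m


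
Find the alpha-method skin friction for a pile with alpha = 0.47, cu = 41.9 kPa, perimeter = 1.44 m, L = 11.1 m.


Using Qs = alpha * cu * perimeter * L
Qs = 0.47 * 41.9 * 1.44 * 11.1
Qs = 314.77 kN


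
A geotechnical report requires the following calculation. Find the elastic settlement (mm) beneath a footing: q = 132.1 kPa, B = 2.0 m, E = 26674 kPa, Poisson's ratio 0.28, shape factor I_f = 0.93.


Using Se = q * B * (1 - nu^2) * I_f / E
1 - nu^2 = 1 - 0.28^2 = 0.9216
Se = 132.1 * 2.0 * 0.9216 * 0.93 / 26674
Se = 0.008489 m
Convert to mm: Se = 0.008489 * 1000 = 8.489 mm


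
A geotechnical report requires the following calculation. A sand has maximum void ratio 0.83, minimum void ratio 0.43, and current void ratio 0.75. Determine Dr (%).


Using Dr = (e_max - e) / (e_max - e_min) * 100
e_max - e = 0.83 - 0.75 = 0.08
e_max - e_min = 0.83 - 0.43 = 0.4
Dr = 0.08 / 0.4 * 100
Dr = 20.0 %


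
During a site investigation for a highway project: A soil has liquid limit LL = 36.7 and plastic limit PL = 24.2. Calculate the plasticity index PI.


Using PI = LL - PL
PI = 36.7 - 24.2
PI = 12.5


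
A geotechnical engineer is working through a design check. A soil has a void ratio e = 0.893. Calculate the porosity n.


Using the relation n = e / (1 + e)
n = 0.893 / (1 + 0.893)
n = 0.893 / 1.893
n = 0.4717


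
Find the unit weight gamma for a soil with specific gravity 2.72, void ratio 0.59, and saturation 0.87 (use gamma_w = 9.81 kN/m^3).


Using gamma = gamma_w * (Gs + S*e) / (1 + e)
Numerator: Gs + S*e = 2.72 + 0.87*0.59 = 3.2333
Denominator: 1 + e = 1 + 0.59 = 1.59
gamma = 9.81 * 3.2333 / 1.59
gamma = 19.949 kN/m^3


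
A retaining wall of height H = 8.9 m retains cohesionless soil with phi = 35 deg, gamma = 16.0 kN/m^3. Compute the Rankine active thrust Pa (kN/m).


Result: 171.72 kN/m

Derivation:
Compute active earth pressure coefficient:
Ka = tan^2(45 - phi/2) = tan^2(27.5) = 0.27099
Compute active force:
Pa = 0.5 * Ka * gamma * H^2
Pa = 0.5 * 0.27099 * 16.0 * 8.9^2
Pa = 171.72 kN/m


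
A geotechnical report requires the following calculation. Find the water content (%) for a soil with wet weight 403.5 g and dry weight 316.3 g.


Using w = (m_wet - m_dry) / m_dry * 100
m_wet - m_dry = 403.5 - 316.3 = 87.2 g
w = 87.2 / 316.3 * 100
w = 27.57 %


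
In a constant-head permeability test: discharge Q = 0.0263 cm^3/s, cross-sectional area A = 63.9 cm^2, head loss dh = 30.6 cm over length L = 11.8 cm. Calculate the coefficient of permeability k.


Result: 0.000159 cm/s

Derivation:
Compute hydraulic gradient:
i = dh / L = 30.6 / 11.8 = 2.59322
Then apply Darcy's law:
k = Q / (A * i)
k = 0.0263 / (63.9 * 2.59322)
k = 0.0263 / 165.707
k = 0.000159 cm/s


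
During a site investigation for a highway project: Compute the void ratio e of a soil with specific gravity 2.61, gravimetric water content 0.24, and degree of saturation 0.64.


Using the relation e = Gs * w / S
e = 2.61 * 0.24 / 0.64
e = 0.9787


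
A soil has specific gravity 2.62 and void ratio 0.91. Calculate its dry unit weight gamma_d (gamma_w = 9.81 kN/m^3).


Result: 13.457 kN/m^3

Derivation:
Using gamma_d = Gs * gamma_w / (1 + e)
gamma_d = 2.62 * 9.81 / (1 + 0.91)
gamma_d = 2.62 * 9.81 / 1.91
gamma_d = 13.457 kN/m^3


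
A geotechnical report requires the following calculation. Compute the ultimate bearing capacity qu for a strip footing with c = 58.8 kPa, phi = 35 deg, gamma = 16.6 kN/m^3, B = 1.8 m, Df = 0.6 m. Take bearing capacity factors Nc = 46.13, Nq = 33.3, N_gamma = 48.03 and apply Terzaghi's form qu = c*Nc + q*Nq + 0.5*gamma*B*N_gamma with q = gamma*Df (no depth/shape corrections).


Compute qu = c*Nc + gamma*Df*Nq + 0.5*gamma*B*N_gamma
Term 1: 58.8 * 46.13 = 2712.444
Term 2: 16.6 * 0.6 * 33.3 = 331.668
Term 3: 0.5 * 16.6 * 1.8 * 48.03 = 717.5682
qu = 2712.444 + 331.668 + 717.5682
qu = 3761.68 kPa


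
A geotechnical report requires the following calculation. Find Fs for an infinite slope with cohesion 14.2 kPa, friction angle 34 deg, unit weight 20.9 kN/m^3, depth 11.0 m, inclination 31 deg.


Using Fs = c / (gamma*H*sin(beta)*cos(beta)) + tan(phi)/tan(beta)
Cohesion contribution = 14.2 / (20.9*11.0*sin(31)*cos(31))
Cohesion contribution = 0.139909
Friction contribution = tan(34)/tan(31) = 1.12257
Fs = 0.139909 + 1.12257
Fs = 1.262


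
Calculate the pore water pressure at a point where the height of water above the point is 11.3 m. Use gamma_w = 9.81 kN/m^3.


Result: 110.85 kPa

Derivation:
Using u = gamma_w * h_w
u = 9.81 * 11.3
u = 110.85 kPa


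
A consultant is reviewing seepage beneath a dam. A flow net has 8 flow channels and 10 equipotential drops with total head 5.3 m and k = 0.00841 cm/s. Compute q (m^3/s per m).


Convert k to m/s for unit consistency with H:
k = 0.00841 cm/s = 0.00841 / 100 m/s = 8.41e-05 m/s
Using q = k * H * Nf / Nd
Nf / Nd = 8 / 10 = 0.8
q = 8.41e-05 * 5.3 * 0.8
q = 0.0003566 m^3/s per m


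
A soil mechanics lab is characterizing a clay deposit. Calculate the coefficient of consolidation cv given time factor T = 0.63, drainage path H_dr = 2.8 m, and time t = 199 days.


Using cv = T * H_dr^2 / t
H_dr^2 = 2.8^2 = 7.84
cv = 0.63 * 7.84 / 199
cv = 0.02482 m^2/day


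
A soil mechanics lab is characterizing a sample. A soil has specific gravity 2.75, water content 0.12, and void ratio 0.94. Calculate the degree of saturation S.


Result: 0.3511

Derivation:
Using S = Gs * w / e
S = 2.75 * 0.12 / 0.94
S = 0.3511


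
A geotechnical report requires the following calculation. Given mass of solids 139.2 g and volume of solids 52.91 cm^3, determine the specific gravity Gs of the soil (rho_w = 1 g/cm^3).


Using Gs = m_s / (V_s * rho_w)
Since rho_w = 1 g/cm^3:
Gs = 139.2 / 52.91
Gs = 2.631


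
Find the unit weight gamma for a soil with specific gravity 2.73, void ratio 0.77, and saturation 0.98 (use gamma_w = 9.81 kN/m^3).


Result: 19.313 kN/m^3

Derivation:
Using gamma = gamma_w * (Gs + S*e) / (1 + e)
Numerator: Gs + S*e = 2.73 + 0.98*0.77 = 3.4846
Denominator: 1 + e = 1 + 0.77 = 1.77
gamma = 9.81 * 3.4846 / 1.77
gamma = 19.313 kN/m^3


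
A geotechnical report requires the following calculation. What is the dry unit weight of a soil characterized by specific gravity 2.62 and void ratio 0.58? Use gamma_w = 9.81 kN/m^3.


Using gamma_d = Gs * gamma_w / (1 + e)
gamma_d = 2.62 * 9.81 / (1 + 0.58)
gamma_d = 2.62 * 9.81 / 1.58
gamma_d = 16.267 kN/m^3


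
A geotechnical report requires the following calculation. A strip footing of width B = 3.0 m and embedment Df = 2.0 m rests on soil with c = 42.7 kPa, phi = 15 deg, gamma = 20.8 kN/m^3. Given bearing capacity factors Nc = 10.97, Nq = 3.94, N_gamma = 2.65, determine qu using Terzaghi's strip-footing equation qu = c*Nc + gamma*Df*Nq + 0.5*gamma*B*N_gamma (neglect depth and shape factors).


Result: 715.0 kPa

Derivation:
Compute qu = c*Nc + gamma*Df*Nq + 0.5*gamma*B*N_gamma
Term 1: 42.7 * 10.97 = 468.419
Term 2: 20.8 * 2.0 * 3.94 = 163.904
Term 3: 0.5 * 20.8 * 3.0 * 2.65 = 82.68
qu = 468.419 + 163.904 + 82.68
qu = 715.0 kPa


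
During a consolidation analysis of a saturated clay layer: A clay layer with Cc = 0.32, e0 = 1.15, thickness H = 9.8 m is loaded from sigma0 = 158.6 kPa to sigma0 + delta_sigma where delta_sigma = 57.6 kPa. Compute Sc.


Using Sc = Cc * H / (1 + e0) * log10((sigma0 + delta_sigma) / sigma0)
Stress ratio = (158.6 + 57.6) / 158.6 = 1.36318
log10(1.36318) = 0.134553
Cc * H / (1 + e0) = 0.32 * 9.8 / (1 + 1.15) = 1.4586
Sc = 1.4586 * 0.134553
Sc = 0.1963 m


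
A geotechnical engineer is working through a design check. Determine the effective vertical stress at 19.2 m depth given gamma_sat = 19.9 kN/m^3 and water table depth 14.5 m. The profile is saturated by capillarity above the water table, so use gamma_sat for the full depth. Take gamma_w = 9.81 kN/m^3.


Total stress = gamma_sat * depth
sigma = 19.9 * 19.2 = 382.08 kPa
Pore water pressure u = gamma_w * (depth - d_wt)
u = 9.81 * (19.2 - 14.5) = 46.107 kPa
Effective stress = sigma - u
sigma' = 382.08 - 46.107 = 335.97 kPa


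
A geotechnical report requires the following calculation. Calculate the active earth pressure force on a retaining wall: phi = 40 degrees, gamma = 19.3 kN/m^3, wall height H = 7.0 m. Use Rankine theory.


Result: 102.82 kN/m

Derivation:
Compute active earth pressure coefficient:
Ka = tan^2(45 - phi/2) = tan^2(25.0) = 0.217443
Compute active force:
Pa = 0.5 * Ka * gamma * H^2
Pa = 0.5 * 0.217443 * 19.3 * 7.0^2
Pa = 102.82 kN/m


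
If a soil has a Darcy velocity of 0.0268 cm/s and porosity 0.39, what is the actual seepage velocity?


Using v_s = v_d / n
v_s = 0.0268 / 0.39
v_s = 0.06872 cm/s


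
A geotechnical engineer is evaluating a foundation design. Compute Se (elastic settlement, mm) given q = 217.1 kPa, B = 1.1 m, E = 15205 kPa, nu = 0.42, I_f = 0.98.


Using Se = q * B * (1 - nu^2) * I_f / E
1 - nu^2 = 1 - 0.42^2 = 0.8236
Se = 217.1 * 1.1 * 0.8236 * 0.98 / 15205
Se = 0.012677 m
Convert to mm: Se = 0.012677 * 1000 = 12.677 mm


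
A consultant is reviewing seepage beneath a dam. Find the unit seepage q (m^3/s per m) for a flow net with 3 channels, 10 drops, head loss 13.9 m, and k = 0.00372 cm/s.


Convert k to m/s for unit consistency with H:
k = 0.00372 cm/s = 0.00372 / 100 m/s = 3.72e-05 m/s
Using q = k * H * Nf / Nd
Nf / Nd = 3 / 10 = 0.3
q = 3.72e-05 * 13.9 * 0.3
q = 0.0001551 m^3/s per m


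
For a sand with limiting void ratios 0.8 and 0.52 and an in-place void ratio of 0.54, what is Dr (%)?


Using Dr = (e_max - e) / (e_max - e_min) * 100
e_max - e = 0.8 - 0.54 = 0.26
e_max - e_min = 0.8 - 0.52 = 0.28
Dr = 0.26 / 0.28 * 100
Dr = 92.86 %


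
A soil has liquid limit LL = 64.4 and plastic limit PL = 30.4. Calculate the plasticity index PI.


Result: 34.0

Derivation:
Using PI = LL - PL
PI = 64.4 - 30.4
PI = 34.0


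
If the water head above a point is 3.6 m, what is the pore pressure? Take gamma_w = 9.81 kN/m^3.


Using u = gamma_w * h_w
u = 9.81 * 3.6
u = 35.32 kPa


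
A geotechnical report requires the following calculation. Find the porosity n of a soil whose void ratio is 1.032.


Using the relation n = e / (1 + e)
n = 1.032 / (1 + 1.032)
n = 1.032 / 2.032
n = 0.5079


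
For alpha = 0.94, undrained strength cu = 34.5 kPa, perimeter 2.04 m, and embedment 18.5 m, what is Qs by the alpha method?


Using Qs = alpha * cu * perimeter * L
Qs = 0.94 * 34.5 * 2.04 * 18.5
Qs = 1223.91 kN


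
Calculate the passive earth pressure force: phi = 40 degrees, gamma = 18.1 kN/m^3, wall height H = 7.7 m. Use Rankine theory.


Compute passive earth pressure coefficient:
Kp = tan^2(45 + phi/2) = tan^2(65.0) = 4.59891
Compute passive force:
Pp = 0.5 * Kp * gamma * H^2
Pp = 0.5 * 4.59891 * 18.1 * 7.7^2
Pp = 2467.66 kN/m


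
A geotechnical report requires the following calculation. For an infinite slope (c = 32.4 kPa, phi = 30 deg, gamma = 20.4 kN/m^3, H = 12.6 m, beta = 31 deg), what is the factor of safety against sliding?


Using Fs = c / (gamma*H*sin(beta)*cos(beta)) + tan(phi)/tan(beta)
Cohesion contribution = 32.4 / (20.4*12.6*sin(31)*cos(31))
Cohesion contribution = 0.285522
Friction contribution = tan(30)/tan(31) = 0.960872
Fs = 0.285522 + 0.960872
Fs = 1.246


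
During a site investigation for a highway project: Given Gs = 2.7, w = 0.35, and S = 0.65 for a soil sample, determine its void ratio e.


Using the relation e = Gs * w / S
e = 2.7 * 0.35 / 0.65
e = 1.4538


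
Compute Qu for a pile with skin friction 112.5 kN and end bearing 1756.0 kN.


Result: 1868.5 kN

Derivation:
Using Qu = Qf + Qb
Qu = 112.5 + 1756.0
Qu = 1868.5 kN


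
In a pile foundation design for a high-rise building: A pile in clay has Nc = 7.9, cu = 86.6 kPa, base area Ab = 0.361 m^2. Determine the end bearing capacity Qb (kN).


Result: 246.97 kN

Derivation:
Using Qb = Nc * cu * Ab
Qb = 7.9 * 86.6 * 0.361
Qb = 246.97 kN


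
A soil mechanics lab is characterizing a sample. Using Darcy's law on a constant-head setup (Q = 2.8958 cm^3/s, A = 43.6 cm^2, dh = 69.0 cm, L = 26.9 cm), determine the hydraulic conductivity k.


Compute hydraulic gradient:
i = dh / L = 69.0 / 26.9 = 2.56506
Then apply Darcy's law:
k = Q / (A * i)
k = 2.8958 / (43.6 * 2.56506)
k = 2.8958 / 111.836
k = 0.025893 cm/s


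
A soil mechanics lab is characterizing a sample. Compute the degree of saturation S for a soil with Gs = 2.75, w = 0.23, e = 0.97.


Using S = Gs * w / e
S = 2.75 * 0.23 / 0.97
S = 0.6521


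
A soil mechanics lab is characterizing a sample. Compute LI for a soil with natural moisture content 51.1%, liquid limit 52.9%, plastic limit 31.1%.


First compute the plasticity index:
PI = LL - PL = 52.9 - 31.1 = 21.8
Then compute the liquidity index:
LI = (w - PL) / PI
LI = (51.1 - 31.1) / 21.8
LI = 0.917


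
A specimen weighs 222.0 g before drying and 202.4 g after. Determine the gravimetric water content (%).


Using w = (m_wet - m_dry) / m_dry * 100
m_wet - m_dry = 222.0 - 202.4 = 19.6 g
w = 19.6 / 202.4 * 100
w = 9.68 %


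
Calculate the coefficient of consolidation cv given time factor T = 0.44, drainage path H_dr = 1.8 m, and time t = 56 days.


Using cv = T * H_dr^2 / t
H_dr^2 = 1.8^2 = 3.24
cv = 0.44 * 3.24 / 56
cv = 0.02546 m^2/day


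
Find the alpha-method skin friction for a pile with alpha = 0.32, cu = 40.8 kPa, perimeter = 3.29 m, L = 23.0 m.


Using Qs = alpha * cu * perimeter * L
Qs = 0.32 * 40.8 * 3.29 * 23.0
Qs = 987.95 kN


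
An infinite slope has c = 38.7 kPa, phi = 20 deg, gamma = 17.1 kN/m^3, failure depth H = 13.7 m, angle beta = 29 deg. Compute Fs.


Using Fs = c / (gamma*H*sin(beta)*cos(beta)) + tan(phi)/tan(beta)
Cohesion contribution = 38.7 / (17.1*13.7*sin(29)*cos(29))
Cohesion contribution = 0.389586
Friction contribution = tan(20)/tan(29) = 0.65662
Fs = 0.389586 + 0.65662
Fs = 1.046


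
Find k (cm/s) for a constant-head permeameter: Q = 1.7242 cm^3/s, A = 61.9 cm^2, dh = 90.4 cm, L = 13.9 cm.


Result: 0.004283 cm/s

Derivation:
Compute hydraulic gradient:
i = dh / L = 90.4 / 13.9 = 6.5036
Then apply Darcy's law:
k = Q / (A * i)
k = 1.7242 / (61.9 * 6.5036)
k = 1.7242 / 402.573
k = 0.004283 cm/s


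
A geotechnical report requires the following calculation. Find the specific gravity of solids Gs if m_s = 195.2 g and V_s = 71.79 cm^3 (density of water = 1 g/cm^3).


Result: 2.719

Derivation:
Using Gs = m_s / (V_s * rho_w)
Since rho_w = 1 g/cm^3:
Gs = 195.2 / 71.79
Gs = 2.719


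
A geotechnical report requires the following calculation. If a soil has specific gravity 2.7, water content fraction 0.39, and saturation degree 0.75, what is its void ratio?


Using the relation e = Gs * w / S
e = 2.7 * 0.39 / 0.75
e = 1.404


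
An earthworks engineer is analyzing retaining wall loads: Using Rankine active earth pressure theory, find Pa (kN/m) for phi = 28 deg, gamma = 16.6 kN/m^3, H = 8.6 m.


Compute active earth pressure coefficient:
Ka = tan^2(45 - phi/2) = tan^2(31.0) = 0.361033
Compute active force:
Pa = 0.5 * Ka * gamma * H^2
Pa = 0.5 * 0.361033 * 16.6 * 8.6^2
Pa = 221.63 kN/m


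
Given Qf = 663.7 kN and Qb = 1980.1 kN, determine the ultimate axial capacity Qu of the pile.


Using Qu = Qf + Qb
Qu = 663.7 + 1980.1
Qu = 2643.8 kN


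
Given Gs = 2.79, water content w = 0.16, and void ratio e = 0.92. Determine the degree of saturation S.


Result: 0.4852

Derivation:
Using S = Gs * w / e
S = 2.79 * 0.16 / 0.92
S = 0.4852


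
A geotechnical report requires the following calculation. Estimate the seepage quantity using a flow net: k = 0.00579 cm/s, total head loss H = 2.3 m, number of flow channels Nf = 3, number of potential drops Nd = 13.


Convert k to m/s for unit consistency with H:
k = 0.00579 cm/s = 0.00579 / 100 m/s = 5.79e-05 m/s
Using q = k * H * Nf / Nd
Nf / Nd = 3 / 13 = 0.2308
q = 5.79e-05 * 2.3 * 0.2308
q = 3.073e-05 m^3/s per m


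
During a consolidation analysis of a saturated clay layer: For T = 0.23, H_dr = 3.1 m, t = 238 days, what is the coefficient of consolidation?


Result: 0.00929 m^2/day

Derivation:
Using cv = T * H_dr^2 / t
H_dr^2 = 3.1^2 = 9.61
cv = 0.23 * 9.61 / 238
cv = 0.00929 m^2/day


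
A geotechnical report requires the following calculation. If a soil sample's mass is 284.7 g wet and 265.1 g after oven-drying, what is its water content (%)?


Using w = (m_wet - m_dry) / m_dry * 100
m_wet - m_dry = 284.7 - 265.1 = 19.6 g
w = 19.6 / 265.1 * 100
w = 7.39 %


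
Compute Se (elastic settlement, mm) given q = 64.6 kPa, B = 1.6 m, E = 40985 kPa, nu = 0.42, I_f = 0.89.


Using Se = q * B * (1 - nu^2) * I_f / E
1 - nu^2 = 1 - 0.42^2 = 0.8236
Se = 64.6 * 1.6 * 0.8236 * 0.89 / 40985
Se = 0.001849 m
Convert to mm: Se = 0.001849 * 1000 = 1.849 mm


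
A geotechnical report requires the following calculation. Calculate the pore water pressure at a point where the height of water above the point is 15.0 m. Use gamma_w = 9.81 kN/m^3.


Result: 147.15 kPa

Derivation:
Using u = gamma_w * h_w
u = 9.81 * 15.0
u = 147.15 kPa


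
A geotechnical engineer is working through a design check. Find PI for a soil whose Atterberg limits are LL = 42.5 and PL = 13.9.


Result: 28.6

Derivation:
Using PI = LL - PL
PI = 42.5 - 13.9
PI = 28.6


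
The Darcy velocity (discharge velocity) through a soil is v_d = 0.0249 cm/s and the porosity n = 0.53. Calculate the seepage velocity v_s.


Using v_s = v_d / n
v_s = 0.0249 / 0.53
v_s = 0.04698 cm/s


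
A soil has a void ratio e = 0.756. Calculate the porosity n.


Using the relation n = e / (1 + e)
n = 0.756 / (1 + 0.756)
n = 0.756 / 1.756
n = 0.4305


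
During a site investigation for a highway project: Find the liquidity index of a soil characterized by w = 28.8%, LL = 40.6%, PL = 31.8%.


First compute the plasticity index:
PI = LL - PL = 40.6 - 31.8 = 8.8
Then compute the liquidity index:
LI = (w - PL) / PI
LI = (28.8 - 31.8) / 8.8
LI = -0.341


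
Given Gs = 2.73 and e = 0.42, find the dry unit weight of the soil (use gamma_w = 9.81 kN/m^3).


Result: 18.86 kN/m^3

Derivation:
Using gamma_d = Gs * gamma_w / (1 + e)
gamma_d = 2.73 * 9.81 / (1 + 0.42)
gamma_d = 2.73 * 9.81 / 1.42
gamma_d = 18.86 kN/m^3


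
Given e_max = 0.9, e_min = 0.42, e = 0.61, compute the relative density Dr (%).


Result: 60.42 %

Derivation:
Using Dr = (e_max - e) / (e_max - e_min) * 100
e_max - e = 0.9 - 0.61 = 0.29
e_max - e_min = 0.9 - 0.42 = 0.48
Dr = 0.29 / 0.48 * 100
Dr = 60.42 %


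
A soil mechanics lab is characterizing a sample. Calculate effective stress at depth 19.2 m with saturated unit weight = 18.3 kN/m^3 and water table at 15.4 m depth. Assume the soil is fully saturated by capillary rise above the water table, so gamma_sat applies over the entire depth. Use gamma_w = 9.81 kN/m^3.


Result: 314.08 kPa

Derivation:
Total stress = gamma_sat * depth
sigma = 18.3 * 19.2 = 351.36 kPa
Pore water pressure u = gamma_w * (depth - d_wt)
u = 9.81 * (19.2 - 15.4) = 37.278 kPa
Effective stress = sigma - u
sigma' = 351.36 - 37.278 = 314.08 kPa


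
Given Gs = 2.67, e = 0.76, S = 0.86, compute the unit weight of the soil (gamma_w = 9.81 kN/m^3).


Using gamma = gamma_w * (Gs + S*e) / (1 + e)
Numerator: Gs + S*e = 2.67 + 0.86*0.76 = 3.3236
Denominator: 1 + e = 1 + 0.76 = 1.76
gamma = 9.81 * 3.3236 / 1.76
gamma = 18.525 kN/m^3


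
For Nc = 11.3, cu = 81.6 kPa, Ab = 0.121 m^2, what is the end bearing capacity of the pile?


Using Qb = Nc * cu * Ab
Qb = 11.3 * 81.6 * 0.121
Qb = 111.57 kN


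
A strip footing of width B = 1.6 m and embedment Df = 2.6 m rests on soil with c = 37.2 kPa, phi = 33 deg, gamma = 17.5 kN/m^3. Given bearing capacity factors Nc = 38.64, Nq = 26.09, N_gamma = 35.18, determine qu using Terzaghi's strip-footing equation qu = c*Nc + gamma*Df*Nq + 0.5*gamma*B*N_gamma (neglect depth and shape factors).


Compute qu = c*Nc + gamma*Df*Nq + 0.5*gamma*B*N_gamma
Term 1: 37.2 * 38.64 = 1437.408
Term 2: 17.5 * 2.6 * 26.09 = 1187.095
Term 3: 0.5 * 17.5 * 1.6 * 35.18 = 492.52
qu = 1437.408 + 1187.095 + 492.52
qu = 3117.02 kPa


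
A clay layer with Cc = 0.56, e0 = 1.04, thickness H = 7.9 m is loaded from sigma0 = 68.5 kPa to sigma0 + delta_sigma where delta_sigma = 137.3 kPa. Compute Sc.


Using Sc = Cc * H / (1 + e0) * log10((sigma0 + delta_sigma) / sigma0)
Stress ratio = (68.5 + 137.3) / 68.5 = 3.00438
log10(3.00438) = 0.477755
Cc * H / (1 + e0) = 0.56 * 7.9 / (1 + 1.04) = 2.16863
Sc = 2.16863 * 0.477755
Sc = 1.0361 m


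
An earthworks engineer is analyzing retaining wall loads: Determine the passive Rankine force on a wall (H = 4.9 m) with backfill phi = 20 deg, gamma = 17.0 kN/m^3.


Result: 416.25 kN/m

Derivation:
Compute passive earth pressure coefficient:
Kp = tan^2(45 + phi/2) = tan^2(55.0) = 2.039607
Compute passive force:
Pp = 0.5 * Kp * gamma * H^2
Pp = 0.5 * 2.039607 * 17.0 * 4.9^2
Pp = 416.25 kN/m


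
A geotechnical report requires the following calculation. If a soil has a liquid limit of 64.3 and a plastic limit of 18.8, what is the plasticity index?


Result: 45.5

Derivation:
Using PI = LL - PL
PI = 64.3 - 18.8
PI = 45.5


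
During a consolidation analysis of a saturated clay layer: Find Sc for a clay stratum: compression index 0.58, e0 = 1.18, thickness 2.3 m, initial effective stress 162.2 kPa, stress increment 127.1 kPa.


Using Sc = Cc * H / (1 + e0) * log10((sigma0 + delta_sigma) / sigma0)
Stress ratio = (162.2 + 127.1) / 162.2 = 1.7836
log10(1.7836) = 0.251298
Cc * H / (1 + e0) = 0.58 * 2.3 / (1 + 1.18) = 0.611927
Sc = 0.611927 * 0.251298
Sc = 0.1538 m


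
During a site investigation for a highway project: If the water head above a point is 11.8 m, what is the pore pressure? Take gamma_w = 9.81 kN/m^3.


Result: 115.76 kPa

Derivation:
Using u = gamma_w * h_w
u = 9.81 * 11.8
u = 115.76 kPa


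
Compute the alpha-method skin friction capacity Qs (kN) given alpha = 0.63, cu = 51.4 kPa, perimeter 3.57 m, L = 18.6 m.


Using Qs = alpha * cu * perimeter * L
Qs = 0.63 * 51.4 * 3.57 * 18.6
Qs = 2150.23 kN


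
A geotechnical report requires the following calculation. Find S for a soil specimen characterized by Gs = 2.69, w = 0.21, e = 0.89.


Using S = Gs * w / e
S = 2.69 * 0.21 / 0.89
S = 0.6347


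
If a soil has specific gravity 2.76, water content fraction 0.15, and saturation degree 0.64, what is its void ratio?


Using the relation e = Gs * w / S
e = 2.76 * 0.15 / 0.64
e = 0.6469


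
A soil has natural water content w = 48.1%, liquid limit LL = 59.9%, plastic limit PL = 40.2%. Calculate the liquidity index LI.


First compute the plasticity index:
PI = LL - PL = 59.9 - 40.2 = 19.7
Then compute the liquidity index:
LI = (w - PL) / PI
LI = (48.1 - 40.2) / 19.7
LI = 0.401


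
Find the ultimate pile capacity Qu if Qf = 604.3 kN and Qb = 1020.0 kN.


Result: 1624.3 kN

Derivation:
Using Qu = Qf + Qb
Qu = 604.3 + 1020.0
Qu = 1624.3 kN


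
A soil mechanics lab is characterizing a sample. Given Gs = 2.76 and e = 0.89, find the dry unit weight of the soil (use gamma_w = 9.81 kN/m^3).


Result: 14.326 kN/m^3

Derivation:
Using gamma_d = Gs * gamma_w / (1 + e)
gamma_d = 2.76 * 9.81 / (1 + 0.89)
gamma_d = 2.76 * 9.81 / 1.89
gamma_d = 14.326 kN/m^3


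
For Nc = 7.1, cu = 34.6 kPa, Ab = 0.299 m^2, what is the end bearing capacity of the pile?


Using Qb = Nc * cu * Ab
Qb = 7.1 * 34.6 * 0.299
Qb = 73.45 kN


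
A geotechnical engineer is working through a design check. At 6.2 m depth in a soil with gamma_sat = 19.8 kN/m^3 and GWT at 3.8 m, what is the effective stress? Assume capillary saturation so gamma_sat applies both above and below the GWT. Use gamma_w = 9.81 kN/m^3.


Result: 99.22 kPa

Derivation:
Total stress = gamma_sat * depth
sigma = 19.8 * 6.2 = 122.76 kPa
Pore water pressure u = gamma_w * (depth - d_wt)
u = 9.81 * (6.2 - 3.8) = 23.544 kPa
Effective stress = sigma - u
sigma' = 122.76 - 23.544 = 99.22 kPa


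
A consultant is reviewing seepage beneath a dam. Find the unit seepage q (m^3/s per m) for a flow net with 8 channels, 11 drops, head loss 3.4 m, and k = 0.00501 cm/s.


Convert k to m/s for unit consistency with H:
k = 0.00501 cm/s = 0.00501 / 100 m/s = 5.01e-05 m/s
Using q = k * H * Nf / Nd
Nf / Nd = 8 / 11 = 0.7273
q = 5.01e-05 * 3.4 * 0.7273
q = 0.0001239 m^3/s per m


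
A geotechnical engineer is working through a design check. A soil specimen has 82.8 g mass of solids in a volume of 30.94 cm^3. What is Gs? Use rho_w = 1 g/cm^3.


Using Gs = m_s / (V_s * rho_w)
Since rho_w = 1 g/cm^3:
Gs = 82.8 / 30.94
Gs = 2.676


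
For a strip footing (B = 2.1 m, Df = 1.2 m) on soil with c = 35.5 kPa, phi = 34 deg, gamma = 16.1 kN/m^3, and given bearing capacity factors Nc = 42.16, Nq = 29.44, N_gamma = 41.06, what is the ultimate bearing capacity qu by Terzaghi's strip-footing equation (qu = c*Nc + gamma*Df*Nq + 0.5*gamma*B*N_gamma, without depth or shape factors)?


Result: 2759.58 kPa

Derivation:
Compute qu = c*Nc + gamma*Df*Nq + 0.5*gamma*B*N_gamma
Term 1: 35.5 * 42.16 = 1496.68
Term 2: 16.1 * 1.2 * 29.44 = 568.7808
Term 3: 0.5 * 16.1 * 2.1 * 41.06 = 694.1193
qu = 1496.68 + 568.7808 + 694.1193
qu = 2759.58 kPa


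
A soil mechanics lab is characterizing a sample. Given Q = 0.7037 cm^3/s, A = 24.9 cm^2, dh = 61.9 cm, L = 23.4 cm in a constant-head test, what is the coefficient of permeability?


Result: 0.010683 cm/s

Derivation:
Compute hydraulic gradient:
i = dh / L = 61.9 / 23.4 = 2.6453
Then apply Darcy's law:
k = Q / (A * i)
k = 0.7037 / (24.9 * 2.6453)
k = 0.7037 / 65.8679
k = 0.010683 cm/s


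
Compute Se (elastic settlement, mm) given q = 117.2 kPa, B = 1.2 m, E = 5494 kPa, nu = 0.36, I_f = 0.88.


Using Se = q * B * (1 - nu^2) * I_f / E
1 - nu^2 = 1 - 0.36^2 = 0.8704
Se = 117.2 * 1.2 * 0.8704 * 0.88 / 5494
Se = 0.019607 m
Convert to mm: Se = 0.019607 * 1000 = 19.607 mm


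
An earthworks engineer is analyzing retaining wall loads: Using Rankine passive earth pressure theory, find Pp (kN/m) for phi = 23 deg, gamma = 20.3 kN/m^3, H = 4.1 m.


Compute passive earth pressure coefficient:
Kp = tan^2(45 + phi/2) = tan^2(56.5) = 2.282623
Compute passive force:
Pp = 0.5 * Kp * gamma * H^2
Pp = 0.5 * 2.282623 * 20.3 * 4.1^2
Pp = 389.46 kN/m


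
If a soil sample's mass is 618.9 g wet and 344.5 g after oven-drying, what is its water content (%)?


Using w = (m_wet - m_dry) / m_dry * 100
m_wet - m_dry = 618.9 - 344.5 = 274.4 g
w = 274.4 / 344.5 * 100
w = 79.65 %


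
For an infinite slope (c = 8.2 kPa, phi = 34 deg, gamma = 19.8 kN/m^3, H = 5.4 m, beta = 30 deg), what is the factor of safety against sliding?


Using Fs = c / (gamma*H*sin(beta)*cos(beta)) + tan(phi)/tan(beta)
Cohesion contribution = 8.2 / (19.8*5.4*sin(30)*cos(30))
Cohesion contribution = 0.177115
Friction contribution = tan(34)/tan(30) = 1.16828
Fs = 0.177115 + 1.16828
Fs = 1.345


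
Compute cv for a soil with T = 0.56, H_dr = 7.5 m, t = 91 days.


Using cv = T * H_dr^2 / t
H_dr^2 = 7.5^2 = 56.25
cv = 0.56 * 56.25 / 91
cv = 0.34615 m^2/day


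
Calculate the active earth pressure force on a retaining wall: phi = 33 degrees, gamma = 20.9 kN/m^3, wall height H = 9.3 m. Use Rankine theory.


Result: 266.45 kN/m

Derivation:
Compute active earth pressure coefficient:
Ka = tan^2(45 - phi/2) = tan^2(28.5) = 0.294801
Compute active force:
Pa = 0.5 * Ka * gamma * H^2
Pa = 0.5 * 0.294801 * 20.9 * 9.3^2
Pa = 266.45 kN/m


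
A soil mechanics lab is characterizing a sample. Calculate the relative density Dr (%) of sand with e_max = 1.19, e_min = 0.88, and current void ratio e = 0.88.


Using Dr = (e_max - e) / (e_max - e_min) * 100
e_max - e = 1.19 - 0.88 = 0.31
e_max - e_min = 1.19 - 0.88 = 0.31
Dr = 0.31 / 0.31 * 100
Dr = 100.0 %


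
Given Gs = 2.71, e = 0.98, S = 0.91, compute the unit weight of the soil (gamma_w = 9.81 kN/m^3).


Using gamma = gamma_w * (Gs + S*e) / (1 + e)
Numerator: Gs + S*e = 2.71 + 0.91*0.98 = 3.6018
Denominator: 1 + e = 1 + 0.98 = 1.98
gamma = 9.81 * 3.6018 / 1.98
gamma = 17.845 kN/m^3


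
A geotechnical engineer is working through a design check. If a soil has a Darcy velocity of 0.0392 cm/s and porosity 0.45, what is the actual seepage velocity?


Using v_s = v_d / n
v_s = 0.0392 / 0.45
v_s = 0.08711 cm/s


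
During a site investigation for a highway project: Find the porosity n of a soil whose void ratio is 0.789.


Result: 0.441

Derivation:
Using the relation n = e / (1 + e)
n = 0.789 / (1 + 0.789)
n = 0.789 / 1.789
n = 0.441


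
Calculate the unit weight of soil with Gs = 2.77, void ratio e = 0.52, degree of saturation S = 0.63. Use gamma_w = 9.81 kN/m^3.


Using gamma = gamma_w * (Gs + S*e) / (1 + e)
Numerator: Gs + S*e = 2.77 + 0.63*0.52 = 3.0976
Denominator: 1 + e = 1 + 0.52 = 1.52
gamma = 9.81 * 3.0976 / 1.52
gamma = 19.992 kN/m^3


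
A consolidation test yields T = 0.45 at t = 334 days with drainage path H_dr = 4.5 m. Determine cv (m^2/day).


Using cv = T * H_dr^2 / t
H_dr^2 = 4.5^2 = 20.25
cv = 0.45 * 20.25 / 334
cv = 0.02728 m^2/day


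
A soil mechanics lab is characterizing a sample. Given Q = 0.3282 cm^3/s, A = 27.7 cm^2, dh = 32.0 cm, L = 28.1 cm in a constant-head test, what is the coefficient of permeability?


Compute hydraulic gradient:
i = dh / L = 32.0 / 28.1 = 1.13879
Then apply Darcy's law:
k = Q / (A * i)
k = 0.3282 / (27.7 * 1.13879)
k = 0.3282 / 31.5445
k = 0.010404 cm/s


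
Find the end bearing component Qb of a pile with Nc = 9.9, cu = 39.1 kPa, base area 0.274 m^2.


Using Qb = Nc * cu * Ab
Qb = 9.9 * 39.1 * 0.274
Qb = 106.06 kN


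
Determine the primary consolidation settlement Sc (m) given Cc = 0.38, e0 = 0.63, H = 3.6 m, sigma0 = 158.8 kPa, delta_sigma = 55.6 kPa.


Result: 0.1094 m

Derivation:
Using Sc = Cc * H / (1 + e0) * log10((sigma0 + delta_sigma) / sigma0)
Stress ratio = (158.8 + 55.6) / 158.8 = 1.35013
log10(1.35013) = 0.130374
Cc * H / (1 + e0) = 0.38 * 3.6 / (1 + 0.63) = 0.839264
Sc = 0.839264 * 0.130374
Sc = 0.1094 m


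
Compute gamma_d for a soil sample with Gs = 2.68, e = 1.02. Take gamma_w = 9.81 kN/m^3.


Using gamma_d = Gs * gamma_w / (1 + e)
gamma_d = 2.68 * 9.81 / (1 + 1.02)
gamma_d = 2.68 * 9.81 / 2.02
gamma_d = 13.015 kN/m^3


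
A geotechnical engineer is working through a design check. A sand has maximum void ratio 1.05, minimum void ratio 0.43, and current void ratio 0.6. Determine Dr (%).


Result: 72.58 %

Derivation:
Using Dr = (e_max - e) / (e_max - e_min) * 100
e_max - e = 1.05 - 0.6 = 0.45
e_max - e_min = 1.05 - 0.43 = 0.62
Dr = 0.45 / 0.62 * 100
Dr = 72.58 %


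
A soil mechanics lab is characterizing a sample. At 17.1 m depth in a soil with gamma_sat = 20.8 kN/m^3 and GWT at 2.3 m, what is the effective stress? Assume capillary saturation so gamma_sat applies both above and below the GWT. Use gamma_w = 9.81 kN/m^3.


Total stress = gamma_sat * depth
sigma = 20.8 * 17.1 = 355.68 kPa
Pore water pressure u = gamma_w * (depth - d_wt)
u = 9.81 * (17.1 - 2.3) = 145.188 kPa
Effective stress = sigma - u
sigma' = 355.68 - 145.188 = 210.49 kPa


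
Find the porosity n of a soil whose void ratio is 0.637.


Using the relation n = e / (1 + e)
n = 0.637 / (1 + 0.637)
n = 0.637 / 1.637
n = 0.3891


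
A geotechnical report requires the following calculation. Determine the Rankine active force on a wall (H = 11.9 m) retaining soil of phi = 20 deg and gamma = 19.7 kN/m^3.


Compute active earth pressure coefficient:
Ka = tan^2(45 - phi/2) = tan^2(35.0) = 0.490291
Compute active force:
Pa = 0.5 * Ka * gamma * H^2
Pa = 0.5 * 0.490291 * 19.7 * 11.9^2
Pa = 683.89 kN/m


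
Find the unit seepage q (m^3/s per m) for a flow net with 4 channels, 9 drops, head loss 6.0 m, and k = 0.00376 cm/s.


Result: 0.0001003 m^3/s per m

Derivation:
Convert k to m/s for unit consistency with H:
k = 0.00376 cm/s = 0.00376 / 100 m/s = 3.76e-05 m/s
Using q = k * H * Nf / Nd
Nf / Nd = 4 / 9 = 0.4444
q = 3.76e-05 * 6.0 * 0.4444
q = 0.0001003 m^3/s per m


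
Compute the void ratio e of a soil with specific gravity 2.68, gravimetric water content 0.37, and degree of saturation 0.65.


Result: 1.5255

Derivation:
Using the relation e = Gs * w / S
e = 2.68 * 0.37 / 0.65
e = 1.5255


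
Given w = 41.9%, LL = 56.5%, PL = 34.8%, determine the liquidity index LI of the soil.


First compute the plasticity index:
PI = LL - PL = 56.5 - 34.8 = 21.7
Then compute the liquidity index:
LI = (w - PL) / PI
LI = (41.9 - 34.8) / 21.7
LI = 0.327


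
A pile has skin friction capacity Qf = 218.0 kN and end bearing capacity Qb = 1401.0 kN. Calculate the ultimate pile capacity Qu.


Result: 1619.0 kN

Derivation:
Using Qu = Qf + Qb
Qu = 218.0 + 1401.0
Qu = 1619.0 kN


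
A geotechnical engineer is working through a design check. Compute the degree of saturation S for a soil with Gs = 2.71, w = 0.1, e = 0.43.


Using S = Gs * w / e
S = 2.71 * 0.1 / 0.43
S = 0.6302


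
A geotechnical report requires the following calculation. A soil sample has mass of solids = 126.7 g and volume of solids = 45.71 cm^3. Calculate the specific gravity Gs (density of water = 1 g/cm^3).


Using Gs = m_s / (V_s * rho_w)
Since rho_w = 1 g/cm^3:
Gs = 126.7 / 45.71
Gs = 2.772


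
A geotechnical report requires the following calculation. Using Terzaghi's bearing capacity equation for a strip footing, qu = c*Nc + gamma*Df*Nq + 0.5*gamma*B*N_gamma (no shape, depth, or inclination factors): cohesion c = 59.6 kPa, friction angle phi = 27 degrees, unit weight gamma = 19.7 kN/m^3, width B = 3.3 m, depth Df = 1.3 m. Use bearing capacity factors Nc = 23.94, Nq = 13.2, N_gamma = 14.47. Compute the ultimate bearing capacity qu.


Compute qu = c*Nc + gamma*Df*Nq + 0.5*gamma*B*N_gamma
Term 1: 59.6 * 23.94 = 1426.824
Term 2: 19.7 * 1.3 * 13.2 = 338.052
Term 3: 0.5 * 19.7 * 3.3 * 14.47 = 470.34735
qu = 1426.824 + 338.052 + 470.34735
qu = 2235.22 kPa


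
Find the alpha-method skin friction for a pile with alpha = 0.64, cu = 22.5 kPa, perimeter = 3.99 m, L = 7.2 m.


Using Qs = alpha * cu * perimeter * L
Qs = 0.64 * 22.5 * 3.99 * 7.2
Qs = 413.68 kN


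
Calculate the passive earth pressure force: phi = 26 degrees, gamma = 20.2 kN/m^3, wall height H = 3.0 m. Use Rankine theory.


Compute passive earth pressure coefficient:
Kp = tan^2(45 + phi/2) = tan^2(58.0) = 2.561071
Compute passive force:
Pp = 0.5 * Kp * gamma * H^2
Pp = 0.5 * 2.561071 * 20.2 * 3.0^2
Pp = 232.8 kN/m


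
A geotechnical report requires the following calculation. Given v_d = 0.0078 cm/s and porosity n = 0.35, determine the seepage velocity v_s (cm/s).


Result: 0.02229 cm/s

Derivation:
Using v_s = v_d / n
v_s = 0.0078 / 0.35
v_s = 0.02229 cm/s


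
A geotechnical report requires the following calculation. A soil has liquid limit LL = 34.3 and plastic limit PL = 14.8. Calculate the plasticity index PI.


Using PI = LL - PL
PI = 34.3 - 14.8
PI = 19.5


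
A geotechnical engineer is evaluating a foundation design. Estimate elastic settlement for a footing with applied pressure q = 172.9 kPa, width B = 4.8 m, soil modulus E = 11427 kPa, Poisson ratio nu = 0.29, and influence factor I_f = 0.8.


Using Se = q * B * (1 - nu^2) * I_f / E
1 - nu^2 = 1 - 0.29^2 = 0.9159
Se = 172.9 * 4.8 * 0.9159 * 0.8 / 11427
Se = 0.053216 m
Convert to mm: Se = 0.053216 * 1000 = 53.216 mm
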